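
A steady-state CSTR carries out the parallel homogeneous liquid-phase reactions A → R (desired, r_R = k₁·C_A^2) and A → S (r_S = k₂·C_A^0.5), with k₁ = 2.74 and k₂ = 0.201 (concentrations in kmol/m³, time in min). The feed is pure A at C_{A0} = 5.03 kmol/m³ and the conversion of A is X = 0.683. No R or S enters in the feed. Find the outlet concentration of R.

Exit C_A = C_{A0}(1−X) = 5.03×0.317 = 1.595 kmol/m³.
In a CSTR the entire volume is at exit conditions, so r_R = 2.74×1.595^2 = 6.966 and r_S = 0.201×1.595^0.5 = 0.2538.
Fraction of consumed A going to R: r_R/(r_R+r_S) = 0.9648.
C_R = 0.9648·C_{A0}·X = 0.9648×5.03×0.683 = 3.31 kmol/m³.

3.31 kmol/m³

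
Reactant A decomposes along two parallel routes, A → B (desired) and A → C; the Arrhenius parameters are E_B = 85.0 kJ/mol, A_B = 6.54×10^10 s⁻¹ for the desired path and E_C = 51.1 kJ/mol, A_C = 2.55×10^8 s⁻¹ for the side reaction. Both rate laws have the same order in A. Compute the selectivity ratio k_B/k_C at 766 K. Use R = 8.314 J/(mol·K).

With equal orders, S_{B/C} = k_B/k_C = (A_B/A_C)·exp[(E_C−E_B)/(RT)].
(E_C−E_B)/(RT) = (51.1−85.0)×10³/(8.314×766) = -33900/6369 = -5.323.
k_B/k_C = (6.54×10^10/2.55×10^8)·exp(-5.323) = 256.5 × 0.004878 = 1.25.

1.25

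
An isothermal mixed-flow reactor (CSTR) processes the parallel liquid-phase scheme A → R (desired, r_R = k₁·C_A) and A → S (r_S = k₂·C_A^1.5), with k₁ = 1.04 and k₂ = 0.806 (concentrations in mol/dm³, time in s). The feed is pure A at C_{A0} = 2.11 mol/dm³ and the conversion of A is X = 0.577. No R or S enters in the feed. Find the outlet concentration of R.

Exit C_A = C_{A0}(1−X) = 2.11×0.423 = 0.8925 mol/dm³.
Rates in a CSTR are evaluated at the outlet concentration: r_R = 1.04×0.8925 = 0.9282, r_S = 0.806×0.8925^1.5 = 0.6796.
Fraction of consumed A going to R: r_R/(r_R+r_S) = 0.5773.
C_R = 0.5773·C_{A0}·X = 0.5773×2.11×0.577 = 0.703 mol/dm³.

0.703 mol/dm³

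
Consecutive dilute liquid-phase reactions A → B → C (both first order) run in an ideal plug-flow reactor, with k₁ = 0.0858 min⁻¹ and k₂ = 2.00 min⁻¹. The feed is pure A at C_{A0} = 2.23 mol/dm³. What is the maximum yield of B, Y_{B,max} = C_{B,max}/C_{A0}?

0.0373

For a first-order series the maximum intermediate yield is C_{B,max}/C_{A0} = (k₁/k₂)^[k₂/(k₂−k₁)].
= (0.0858/2.00)^(2.00/(2.00−0.0858)) = (0.04290)^(1.045) = 0.03725.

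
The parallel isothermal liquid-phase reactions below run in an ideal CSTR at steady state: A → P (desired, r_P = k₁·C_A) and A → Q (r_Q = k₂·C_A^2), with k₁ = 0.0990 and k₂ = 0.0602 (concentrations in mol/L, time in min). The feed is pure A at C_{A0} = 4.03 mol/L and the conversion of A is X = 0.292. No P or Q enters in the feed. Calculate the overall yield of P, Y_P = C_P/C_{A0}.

0.107

Exit C_A = C_{A0}(1−X) = 4.03×0.708 = 2.853 mol/L.
In a CSTR the entire volume is at exit conditions, so r_P = 0.0990×2.853 = 0.2825 and r_Q = 0.0602×2.853^2 = 0.4901.
Fraction of consumed A going to P: r_P/(r_P+r_Q) = 0.3656.
C_P = 0.3656·C_{A0}·X = 0.3656×4.03×0.292 = 0.430 mol/L; Y_P = C_P/C_{A0} = 0.107.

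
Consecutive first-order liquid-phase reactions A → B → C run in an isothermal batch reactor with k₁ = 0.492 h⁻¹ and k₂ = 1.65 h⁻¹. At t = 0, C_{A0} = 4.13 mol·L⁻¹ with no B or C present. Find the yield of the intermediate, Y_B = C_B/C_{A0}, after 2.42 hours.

0.121

Solving the coupled first-order balances gives C_B(t) = [k₁/(k₂−k₁)]·C_{A0}·(e^(−k₁t) − e^(−k₂t)).
e^(−k₁t) = e^(−0.492×2.42) = e^(−1.191) = 0.3040; e^(−k₂t) = e^(−3.993) = 0.01844.
C_B = 0.492×4.13/(1.65−0.492) × (0.3040−0.01844) = 1.755×0.2856 = 0.5011 mol·L⁻¹.
Y_B = C_B/C_{A0} = 0.5011/4.13 = 0.121.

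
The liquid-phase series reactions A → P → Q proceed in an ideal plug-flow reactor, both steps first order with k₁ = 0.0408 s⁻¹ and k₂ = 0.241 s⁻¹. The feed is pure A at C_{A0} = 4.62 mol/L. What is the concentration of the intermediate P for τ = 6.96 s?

0.533 mol/L

Solving the coupled first-order balances gives C_P(τ) = [k₁/(k₂−k₁)]·C_{A0}·(e^(−k₁τ) − e^(−k₂τ)).
e^(−k₁τ) = e^(−0.0408×6.96) = e^(−0.2840) = 0.7528; e^(−k₂τ) = e^(−1.677) = 0.1869.
C_P = 0.0408×4.62/(0.241−0.0408) × (0.7528−0.1869) = 0.9415×0.5659 = 0.5328 mol/L.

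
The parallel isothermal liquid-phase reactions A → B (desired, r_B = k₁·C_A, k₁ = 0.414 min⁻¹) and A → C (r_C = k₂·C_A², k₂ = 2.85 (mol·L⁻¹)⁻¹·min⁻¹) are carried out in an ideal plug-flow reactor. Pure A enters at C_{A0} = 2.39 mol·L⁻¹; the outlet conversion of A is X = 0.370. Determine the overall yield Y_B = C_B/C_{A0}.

0.0261

C_A = C_{A0}(1−X) = 1.506 mol·L⁻¹.
Along a PFR/batch, dC_B/dC_A = −r_B/(r_B+r_C) = −k₁/(k₁+k₂·C_A).
Integrating from C_{A0} to C_A: C_B = (0.414/2.85)·ln[(0.414+2.85·2.39)/(0.414+2.85·1.51)] = 0.1453·ln(7.226/4.705) = 0.06231 mol·L⁻¹.
Y_B = C_B/C_{A0} = 0.06231/2.39 = 0.0261.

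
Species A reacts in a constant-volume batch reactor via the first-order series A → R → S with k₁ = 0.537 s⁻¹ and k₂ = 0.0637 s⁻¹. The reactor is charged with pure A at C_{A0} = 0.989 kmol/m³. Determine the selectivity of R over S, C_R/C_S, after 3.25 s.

Solving the coupled first-order balances gives C_R(t) = [k₁/(k₂−k₁)]·C_{A0}·(e^(−k₁t) − e^(−k₂t)).
e^(−k₁t) = e^(−0.537×3.25) = e^(−1.745) = 0.1746; e^(−k₂t) = e^(−0.2070) = 0.8130.
C_R = 0.537×0.989/(0.0637−0.537) × (0.1746−0.8130) = (-1.122)×(-0.6384) = 0.7164 kmol/m³.
C_A = C_{A0}e^(−k₁t) = 0.1727 kmol/m³, so C_S = C_{A0}−C_A−C_R = 0.09997 kmol/m³; C_R/C_S = 7.17.

7.17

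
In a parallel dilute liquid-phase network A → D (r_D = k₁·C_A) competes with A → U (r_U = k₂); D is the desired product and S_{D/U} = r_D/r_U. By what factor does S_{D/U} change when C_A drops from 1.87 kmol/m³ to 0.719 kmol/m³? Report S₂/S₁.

0.384

S_{D/U} = (k₁/k₂)·C_A, so S₂/S₁ = (C_{A,2}/C_{A,1}).
= 0.719/1.87 = 0.384.
Selectivity toward D falls as C_A falls — high-concentration operation is favoured.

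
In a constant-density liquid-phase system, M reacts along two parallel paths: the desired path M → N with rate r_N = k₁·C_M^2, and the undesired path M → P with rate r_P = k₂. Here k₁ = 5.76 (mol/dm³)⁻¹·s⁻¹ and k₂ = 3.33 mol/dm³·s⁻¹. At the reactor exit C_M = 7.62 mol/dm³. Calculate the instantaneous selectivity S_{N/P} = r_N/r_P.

S_{N/P} = r_N/r_P = (k₁·C_M^2)/(k₂) = (k₁/k₂)·C_M^2.
= (5.76×7.620^2) / (3.33) = 334.5/3.330 = 100.
Since the desired path is higher order in M, keeping C_M high (PFR or concentrated feed) favours N.

100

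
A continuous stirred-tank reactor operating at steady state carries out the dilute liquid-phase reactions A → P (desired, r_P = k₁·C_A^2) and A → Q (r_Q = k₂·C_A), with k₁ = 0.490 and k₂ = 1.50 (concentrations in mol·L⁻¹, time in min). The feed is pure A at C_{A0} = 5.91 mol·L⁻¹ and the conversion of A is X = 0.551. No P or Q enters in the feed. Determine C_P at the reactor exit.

1.51 mol·L⁻¹

Exit C_A = C_{A0}(1−X) = 5.91×0.449 = 2.654 mol·L⁻¹.
Rates in a CSTR are evaluated at the outlet concentration: r_P = 0.490×2.654^2 = 3.450, r_Q = 1.50×2.654 = 3.980.
Fraction of consumed A going to P: r_P/(r_P+r_Q) = 0.4643.
C_P = 0.4643·C_{A0}·X = 0.4643×5.91×0.551 = 1.51 mol·L⁻¹.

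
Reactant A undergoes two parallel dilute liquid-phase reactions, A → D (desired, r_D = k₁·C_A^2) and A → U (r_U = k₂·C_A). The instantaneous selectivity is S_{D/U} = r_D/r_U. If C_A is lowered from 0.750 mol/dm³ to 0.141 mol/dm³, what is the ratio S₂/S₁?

S_{D/U} = (k₁/k₂)·C_A, so S₂/S₁ = (C_{A,2}/C_{A,1}).
= 0.141/0.750 = 0.188.

0.188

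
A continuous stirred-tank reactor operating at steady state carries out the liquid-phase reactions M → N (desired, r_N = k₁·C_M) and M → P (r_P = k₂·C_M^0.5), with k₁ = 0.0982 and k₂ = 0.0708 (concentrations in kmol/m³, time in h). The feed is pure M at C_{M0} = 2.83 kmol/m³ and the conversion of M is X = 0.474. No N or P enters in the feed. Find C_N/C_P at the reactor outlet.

Exit C_M = C_{M0}(1−X) = 2.83×0.526 = 1.489 kmol/m³.
Rates in a CSTR are evaluated at the outlet concentration: r_N = 0.0982×1.489 = 0.1462, r_P = 0.0708×1.489^0.5 = 0.08638.
Overall selectivity = C_N/C_P = r_Nτ/(r_Pτ) = r_N/r_P = 1.69.

1.69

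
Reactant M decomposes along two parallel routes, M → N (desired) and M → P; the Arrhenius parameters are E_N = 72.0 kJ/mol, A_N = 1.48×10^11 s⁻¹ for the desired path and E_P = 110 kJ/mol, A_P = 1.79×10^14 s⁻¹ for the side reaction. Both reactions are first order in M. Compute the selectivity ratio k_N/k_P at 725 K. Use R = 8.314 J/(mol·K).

0.452

With equal orders, S_{N/P} = k_N/k_P = (A_N/A_P)·exp[(E_P−E_N)/(RT)].
(E_P−E_N)/(RT) = (110−72.0)×10³/(8.314×725) = 38000/6028 = 6.304.
k_N/k_P = (1.48×10^11/1.79×10^14)·exp(6.304) = 8.268×10^-4 × 546.9 = 0.452.
Since E_N < E_P, lowering the temperature improves selectivity toward N.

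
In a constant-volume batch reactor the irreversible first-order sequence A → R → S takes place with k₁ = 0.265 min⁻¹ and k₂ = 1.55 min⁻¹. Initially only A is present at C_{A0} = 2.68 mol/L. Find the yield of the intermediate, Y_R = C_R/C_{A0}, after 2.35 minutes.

Solving the coupled first-order balances gives C_R(t) = [k₁/(k₂−k₁)]·C_{A0}·(e^(−k₁t) − e^(−k₂t)).
e^(−k₁t) = e^(−0.265×2.35) = e^(−0.6228) = 0.5365; e^(−k₂t) = e^(−3.643) = 0.02619.
C_R = 0.265×2.68/(1.55−0.265) × (0.5365−0.02619) = 0.5527×0.5103 = 0.2820 mol/L.
Y_R = C_R/C_{A0} = 0.2820/2.68 = 0.105.

0.105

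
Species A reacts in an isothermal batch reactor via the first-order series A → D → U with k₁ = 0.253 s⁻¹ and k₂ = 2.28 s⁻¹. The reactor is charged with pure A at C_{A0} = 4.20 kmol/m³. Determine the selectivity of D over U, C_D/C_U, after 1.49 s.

0.350

The intermediate concentration in a first-order A→B→C sequence is C_D = k₁C_{A0}(e^(−k₁t) − e^(−k₂t))/(k₂−k₁).
e^(−k₁t) = e^(−0.253×1.49) = e^(−0.3770) = 0.6859; e^(−k₂t) = e^(−3.397) = 0.03347.
C_D = 0.253×4.20/(2.28−0.253) × (0.6859−0.03347) = 0.5242×0.6525 = 0.3420 kmol/m³.
C_A = C_{A0}e^(−k₁t) = 2.881 kmol/m³, so C_U = C_{A0}−C_A−C_D = 0.9770 kmol/m³; C_D/C_U = 0.350.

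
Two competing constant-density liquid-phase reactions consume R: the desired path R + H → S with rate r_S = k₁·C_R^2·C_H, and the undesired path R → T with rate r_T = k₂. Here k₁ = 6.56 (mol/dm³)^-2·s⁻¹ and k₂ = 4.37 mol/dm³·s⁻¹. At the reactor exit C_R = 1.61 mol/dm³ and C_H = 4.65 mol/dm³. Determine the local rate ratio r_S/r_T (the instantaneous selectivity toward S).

18.1

S_{S/T} = r_S/r_T = (k₁·C_R^2·C_H)/(k₂) = (k₁/k₂)·C_R^2·C_H.
= (6.56×1.610^2×4.650) / (4.37) = 79.07/4.370 = 18.1.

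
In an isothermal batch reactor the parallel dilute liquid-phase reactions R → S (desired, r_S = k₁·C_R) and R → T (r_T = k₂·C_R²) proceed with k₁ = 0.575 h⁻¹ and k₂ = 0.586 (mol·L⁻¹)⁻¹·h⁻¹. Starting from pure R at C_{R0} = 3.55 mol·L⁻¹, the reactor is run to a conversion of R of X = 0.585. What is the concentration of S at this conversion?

C_R = C_{R0}(1−X) = 1.473 mol·L⁻¹.
Along a PFR/batch, dC_S/dC_R = −r_S/(r_S+r_T) = −k₁/(k₁+k₂·C_R).
Integrating from C_{R0} to C_R: C_S = (0.575/0.586)·ln[(0.575+0.586·3.55)/(0.575+0.586·1.47)] = 0.9812·ln(2.655/1.438) = 0.6016 mol·L⁻¹.

0.602 mol·L⁻¹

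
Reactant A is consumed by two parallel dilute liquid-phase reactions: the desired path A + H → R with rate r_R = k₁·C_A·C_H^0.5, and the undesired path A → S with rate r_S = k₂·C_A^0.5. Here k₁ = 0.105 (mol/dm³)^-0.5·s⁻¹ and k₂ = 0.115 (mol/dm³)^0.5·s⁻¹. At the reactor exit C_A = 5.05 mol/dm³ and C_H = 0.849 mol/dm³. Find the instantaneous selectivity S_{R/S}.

1.89

S_{R/S} = r_R/r_S = (k₁·C_A·C_H^0.5)/(k₂·C_A^0.5) = (k₁/k₂)·C_A^0.5·C_H^0.5.
= (0.105×5.050×0.8490^0.5) / (0.115×5.050^0.5) = 0.4886/0.2584 = 1.89.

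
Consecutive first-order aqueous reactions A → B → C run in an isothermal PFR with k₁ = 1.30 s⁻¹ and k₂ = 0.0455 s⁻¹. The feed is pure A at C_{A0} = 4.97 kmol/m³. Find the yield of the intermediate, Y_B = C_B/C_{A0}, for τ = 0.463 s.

0.447

Solving the coupled first-order balances gives C_B(τ) = [k₁/(k₂−k₁)]·C_{A0}·(e^(−k₁τ) − e^(−k₂τ)).
e^(−k₁τ) = e^(−1.30×0.463) = e^(−0.6019) = 0.5478; e^(−k₂τ) = e^(−0.02107) = 0.9792.
C_B = 1.30×4.97/(0.0455−1.30) × (0.5478−0.9792) = (-5.150)×(-0.4314) = 2.222 kmol/m³.
Y_B = C_B/C_{A0} = 2.222/4.97 = 0.447.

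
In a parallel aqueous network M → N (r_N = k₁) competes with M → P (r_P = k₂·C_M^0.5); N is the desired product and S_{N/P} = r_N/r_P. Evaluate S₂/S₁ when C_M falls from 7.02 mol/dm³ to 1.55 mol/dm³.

S_{N/P} = (k₁/k₂)·C_M^-0.5, so S₂/S₁ = (C_{M,2}/C_{M,1})^-0.5.
= (1.55/7.02)^(-0.5) = (0.2208)^(-0.5) = 2.13.
Selectivity toward N rises as C_M falls — low-concentration operation is favoured.

2.13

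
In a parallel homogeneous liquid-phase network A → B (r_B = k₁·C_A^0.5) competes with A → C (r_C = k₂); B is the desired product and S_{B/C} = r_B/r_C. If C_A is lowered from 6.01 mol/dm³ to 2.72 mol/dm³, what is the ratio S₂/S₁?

0.673

S_{B/C} = (k₁/k₂)·C_A^0.5, so S₂/S₁ = (C_{A,2}/C_{A,1})^0.5.
= (2.72/6.01)^0.5 = (0.4526)^0.5 = 0.673.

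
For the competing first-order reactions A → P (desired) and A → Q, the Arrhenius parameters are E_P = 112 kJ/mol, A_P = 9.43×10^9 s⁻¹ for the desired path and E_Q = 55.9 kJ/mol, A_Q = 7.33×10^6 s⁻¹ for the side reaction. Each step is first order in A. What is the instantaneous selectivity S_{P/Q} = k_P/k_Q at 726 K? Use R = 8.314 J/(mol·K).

0.118

Since both paths have the same order in A, the concentration cancels and S_{P/Q} = k_P/k_Q = (A_P/A_Q)·exp[(E_Q−E_P)/(RT)].
(E_Q−E_P)/(RT) = (55.9−112)×10³/(8.314×726) = -56100/6036 = -9.294.
k_P/k_Q = (9.43×10^9/7.33×10^6)·exp(-9.294) = 1286 × 9.195×10^-5 = 0.118.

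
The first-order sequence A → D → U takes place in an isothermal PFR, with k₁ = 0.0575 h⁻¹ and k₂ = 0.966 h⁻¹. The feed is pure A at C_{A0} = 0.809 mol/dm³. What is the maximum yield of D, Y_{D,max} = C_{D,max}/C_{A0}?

At the optimum, C_{D,max}/C_{A0} = (k₁/k₂)^[k₂/(k₂−k₁)].
= (0.0575/0.966)^(0.966/(0.966−0.0575)) = (0.05952)^(1.063) = 0.04979.

0.0498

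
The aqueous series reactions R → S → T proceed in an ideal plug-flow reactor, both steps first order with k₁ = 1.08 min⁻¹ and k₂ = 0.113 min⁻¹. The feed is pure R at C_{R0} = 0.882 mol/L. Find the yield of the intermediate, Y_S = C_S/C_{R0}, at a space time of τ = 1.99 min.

0.762

The intermediate concentration in a first-order A→B→C sequence is C_S = k₁C_{R0}(e^(−k₁τ) − e^(−k₂τ))/(k₂−k₁).
e^(−k₁τ) = e^(−1.08×1.99) = e^(−2.149) = 0.1166; e^(−k₂τ) = e^(−0.2249) = 0.7986.
C_S = 1.08×0.882/(0.113−1.08) × (0.1166−0.7986) = (-0.9851)×(-0.6820) = 0.6719 mol/L.
Y_S = C_S/C_{R0} = 0.6719/0.882 = 0.762.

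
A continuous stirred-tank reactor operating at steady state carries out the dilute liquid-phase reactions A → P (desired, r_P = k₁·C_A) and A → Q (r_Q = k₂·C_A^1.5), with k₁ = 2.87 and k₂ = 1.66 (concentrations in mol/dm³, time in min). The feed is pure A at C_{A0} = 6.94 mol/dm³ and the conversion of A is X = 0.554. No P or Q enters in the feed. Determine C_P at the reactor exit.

Exit C_A = C_{A0}(1−X) = 6.94×0.446 = 3.095 mol/dm³.
A CSTR operates uniformly at the exit composition, giving r_P = 8.883 and r_Q = 9.040 (each k·C_A^n at C_A = 3.095).
Fraction of consumed A going to P: r_P/(r_P+r_Q) = 0.4956.
C_P = 0.4956·C_{A0}·X = 0.4956×6.94×0.554 = 1.91 mol/dm³.

1.91 mol/dm³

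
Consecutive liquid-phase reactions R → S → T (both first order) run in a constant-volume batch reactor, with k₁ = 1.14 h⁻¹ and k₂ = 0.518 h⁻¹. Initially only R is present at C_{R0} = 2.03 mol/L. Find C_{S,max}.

1.05 mol/L

For a first-order series the maximum intermediate yield is C_{S,max}/C_{R0} = (k₁/k₂)^[k₂/(k₂−k₁)].
= (1.14/0.518)^(0.518/(0.518−1.14)) = (2.201)^(-0.8328) = 0.5184.
C_{S,max} = 0.5184×2.03 = 1.05 mol/L.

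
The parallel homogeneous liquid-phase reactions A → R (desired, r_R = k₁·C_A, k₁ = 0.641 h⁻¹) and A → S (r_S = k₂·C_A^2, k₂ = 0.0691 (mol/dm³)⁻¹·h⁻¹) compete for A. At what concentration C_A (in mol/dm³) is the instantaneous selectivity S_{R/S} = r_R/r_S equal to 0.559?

S_{R/S} = (k₁/k₂)·C_A⁻¹ ⇒ C_A = (S·k₂/k₁)^(-1).
= (0.559×0.0691/0.641)^(-1) = (0.06026)^(-1) = 16.6 mol/dm³.

16.6 mol/dm³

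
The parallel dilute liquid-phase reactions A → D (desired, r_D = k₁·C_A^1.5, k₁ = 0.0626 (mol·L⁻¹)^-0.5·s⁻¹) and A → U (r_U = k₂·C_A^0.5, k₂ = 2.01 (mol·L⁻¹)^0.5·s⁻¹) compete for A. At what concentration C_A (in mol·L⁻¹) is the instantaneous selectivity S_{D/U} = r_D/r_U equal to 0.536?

17.2 mol·L⁻¹

S_{D/U} = (k₁/k₂)·C_A ⇒ C_A = S·k₂/k₁.
= 0.536×2.01/0.0626 = 17.2 mol·L⁻¹.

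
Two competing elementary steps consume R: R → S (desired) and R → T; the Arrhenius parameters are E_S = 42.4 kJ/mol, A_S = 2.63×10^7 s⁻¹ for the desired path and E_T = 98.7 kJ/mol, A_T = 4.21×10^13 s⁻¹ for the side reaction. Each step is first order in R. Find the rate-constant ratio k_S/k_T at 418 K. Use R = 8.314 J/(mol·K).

6.78

With equal orders, S_{S/T} = k_S/k_T = (A_S/A_T)·exp[(E_T−E_S)/(RT)].
(E_T−E_S)/(RT) = (98.7−42.4)×10³/(8.314×418) = 56300/3475 = 16.20.
k_S/k_T = (2.63×10^7/4.21×10^13)·exp(16.20) = 6.247×10^-7 × 1.086×10^7 = 6.78.
Since E_S < E_T, lowering the temperature improves selectivity toward S.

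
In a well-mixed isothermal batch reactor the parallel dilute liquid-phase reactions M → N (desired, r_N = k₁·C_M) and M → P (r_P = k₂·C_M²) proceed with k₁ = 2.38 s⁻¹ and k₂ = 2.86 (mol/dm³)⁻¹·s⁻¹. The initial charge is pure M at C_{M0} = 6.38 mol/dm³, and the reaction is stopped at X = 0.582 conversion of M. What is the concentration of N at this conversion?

0.602 mol/dm³

C_M = C_{M0}(1−X) = 2.667 mol/dm³.
Along a PFR/batch, dC_N/dC_M = −r_N/(r_N+r_P) = −k₁/(k₁+k₂·C_M).
Integrating from C_{M0} to C_M: C_N = (2.38/2.86)·ln[(2.38+2.86·6.38)/(2.38+2.86·2.67)] = 0.8322·ln(20.63/10.01) = 0.6019 mol/dm³.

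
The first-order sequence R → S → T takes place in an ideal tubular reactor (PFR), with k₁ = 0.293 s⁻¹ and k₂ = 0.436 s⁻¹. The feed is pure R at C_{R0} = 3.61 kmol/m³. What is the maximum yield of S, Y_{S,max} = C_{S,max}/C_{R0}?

0.298

For a first-order series the maximum intermediate yield is C_{S,max}/C_{R0} = (k₁/k₂)^[k₂/(k₂−k₁)].
= (0.293/0.436)^(0.436/(0.436−0.293)) = (0.6720)^(3.049) = 0.2976.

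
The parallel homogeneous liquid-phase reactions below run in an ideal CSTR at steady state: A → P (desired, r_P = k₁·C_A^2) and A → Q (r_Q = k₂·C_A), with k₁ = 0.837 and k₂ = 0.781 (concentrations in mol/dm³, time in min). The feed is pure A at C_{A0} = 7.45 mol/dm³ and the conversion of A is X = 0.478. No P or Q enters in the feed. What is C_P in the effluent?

Exit C_A = C_{A0}(1−X) = 7.45×0.522 = 3.889 mol/dm³.
In a CSTR the entire volume is at exit conditions, so r_P = 0.837×3.889^2 = 12.66 and r_Q = 0.781×3.889 = 3.037.
Fraction of consumed A going to P: r_P/(r_P+r_Q) = 0.8065.
C_P = 0.8065·C_{A0}·X = 0.8065×7.45×0.478 = 2.87 mol/dm³.

2.87 mol/dm³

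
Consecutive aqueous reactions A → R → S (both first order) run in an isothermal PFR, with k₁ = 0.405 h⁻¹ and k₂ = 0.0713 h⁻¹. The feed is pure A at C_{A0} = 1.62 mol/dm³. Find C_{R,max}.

At the optimum, C_{R,max}/C_{A0} = (k₁/k₂)^[k₂/(k₂−k₁)].
= (0.405/0.0713)^(0.0713/(0.0713−0.405)) = (5.680)^(-0.2137) = 0.6900.
C_{R,max} = 0.6900×1.62 = 1.12 mol/dm³.

1.12 mol/dm³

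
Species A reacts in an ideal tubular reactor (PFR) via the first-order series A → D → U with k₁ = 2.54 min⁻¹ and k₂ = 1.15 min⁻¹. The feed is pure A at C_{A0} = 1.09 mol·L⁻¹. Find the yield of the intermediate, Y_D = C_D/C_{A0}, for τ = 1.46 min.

0.296

Solving the coupled first-order balances gives C_D(τ) = [k₁/(k₂−k₁)]·C_{A0}·(e^(−k₁τ) − e^(−k₂τ)).
e^(−k₁τ) = e^(−2.54×1.46) = e^(−3.708) = 0.02452; e^(−k₂τ) = e^(−1.679) = 0.1866.
C_D = 2.54×1.09/(1.15−2.54) × (0.02452−0.1866) = (-1.992)×(-0.1620) = 0.3228 mol·L⁻¹.
Y_D = C_D/C_{A0} = 0.3228/1.09 = 0.296.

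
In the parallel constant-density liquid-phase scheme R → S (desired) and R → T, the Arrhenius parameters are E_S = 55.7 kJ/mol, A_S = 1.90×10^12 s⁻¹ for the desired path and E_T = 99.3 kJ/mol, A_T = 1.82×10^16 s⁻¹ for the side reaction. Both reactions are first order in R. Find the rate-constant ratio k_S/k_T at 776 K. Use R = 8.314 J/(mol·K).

With equal orders, S_{S/T} = k_S/k_T = (A_S/A_T)·exp[(E_T−E_S)/(RT)].
(E_T−E_S)/(RT) = (99.3−55.7)×10³/(8.314×776) = 43600/6452 = 6.758.
k_S/k_T = (1.90×10^12/1.82×10^16)·exp(6.758) = 1.044×10^-4 × 860.9 = 0.0899.

0.0899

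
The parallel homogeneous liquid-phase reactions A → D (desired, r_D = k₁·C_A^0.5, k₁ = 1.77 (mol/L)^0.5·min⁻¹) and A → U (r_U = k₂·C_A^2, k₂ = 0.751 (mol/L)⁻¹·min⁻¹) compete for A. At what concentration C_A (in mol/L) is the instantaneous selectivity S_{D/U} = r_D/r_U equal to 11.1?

0.356 mol/L

S_{D/U} = (k₁/k₂)·C_A^-1.5 ⇒ C_A = (S·k₂/k₁)^(1/(-1.5)).
= (11.1×0.751/1.77)^(-0.6667) = (4.710)^(-0.6667) = 0.356 mol/L.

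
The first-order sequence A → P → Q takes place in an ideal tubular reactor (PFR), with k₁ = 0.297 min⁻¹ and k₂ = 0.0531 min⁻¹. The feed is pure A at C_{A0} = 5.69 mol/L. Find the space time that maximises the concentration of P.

The intermediate peaks when r₁ = r₂, i.e. k₁e^(−k₁τ) = k₂e^(−k₂τ), giving τ_opt = ln(k₂/k₁)/(k₂−k₁).
= ln(0.0531/0.297)/(0.0531−0.297) = ln(0.1788)/-0.2439 = -1.722/-0.2439 = 7.06 min.

7.06 min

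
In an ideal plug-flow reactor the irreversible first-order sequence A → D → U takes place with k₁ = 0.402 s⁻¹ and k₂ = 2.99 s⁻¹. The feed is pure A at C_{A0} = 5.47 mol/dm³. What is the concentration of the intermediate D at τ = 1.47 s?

0.460 mol/dm³

For first-order series with pure A initially, C_D(τ) = k₁C_{A0}/(k₂−k₁)·(e^(−k₁τ) − e^(−k₂τ)).
e^(−k₁τ) = e^(−0.402×1.47) = e^(−0.5909) = 0.5538; e^(−k₂τ) = e^(−4.395) = 0.01234.
C_D = 0.402×5.47/(2.99−0.402) × (0.5538−0.01234) = 0.8497×0.5415 = 0.4601 mol/dm³.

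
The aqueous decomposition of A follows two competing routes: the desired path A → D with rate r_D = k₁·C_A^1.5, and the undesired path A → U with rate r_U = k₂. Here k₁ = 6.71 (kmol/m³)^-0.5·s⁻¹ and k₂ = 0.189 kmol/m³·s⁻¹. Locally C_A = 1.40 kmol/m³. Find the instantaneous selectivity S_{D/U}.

58.8

S_{D/U} = r_D/r_U = (k₁·C_A^1.5)/(k₂) = (k₁/k₂)·C_A^1.5.
= (6.71×1.400^1.5) / (0.189) = 11.12/0.1890 = 58.8.
Since the desired path is higher order in A, keeping C_A high (PFR or concentrated feed) favours D.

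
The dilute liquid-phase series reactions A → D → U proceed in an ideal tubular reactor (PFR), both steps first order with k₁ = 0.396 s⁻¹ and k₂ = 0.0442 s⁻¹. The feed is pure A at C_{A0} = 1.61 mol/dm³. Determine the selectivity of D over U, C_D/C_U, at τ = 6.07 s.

5.04

Solving the coupled first-order balances gives C_D(τ) = [k₁/(k₂−k₁)]·C_{A0}·(e^(−k₁τ) − e^(−k₂τ)).
e^(−k₁τ) = e^(−0.396×6.07) = e^(−2.404) = 0.09038; e^(−k₂τ) = e^(−0.2683) = 0.7647.
C_D = 0.396×1.61/(0.0442−0.396) × (0.09038−0.7647) = (-1.812)×(-0.6743) = 1.222 mol/dm³.
C_A = C_{A0}e^(−k₁τ) = 0.1455 mol/dm³, so C_U = C_{A0}−C_A−C_D = 0.2425 mol/dm³; C_D/C_U = 5.04.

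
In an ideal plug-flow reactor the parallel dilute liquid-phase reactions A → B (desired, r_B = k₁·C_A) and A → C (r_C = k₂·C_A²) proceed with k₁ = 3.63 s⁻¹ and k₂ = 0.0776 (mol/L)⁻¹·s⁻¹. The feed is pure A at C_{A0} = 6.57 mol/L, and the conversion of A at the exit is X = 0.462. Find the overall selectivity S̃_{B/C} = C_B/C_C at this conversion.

C_A = C_{A0}(1−X) = 3.535 mol/L.
Along a PFR/batch, dC_B/dC_A = −r_B/(r_B+r_C) = −k₁/(k₁+k₂·C_A).
Integrating from C_{A0} to C_A: C_B = (3.63/0.0776)·ln[(3.63+0.0776·6.57)/(3.63+0.0776·3.53)] = 46.78·ln(4.140/3.904) = 2.740 mol/L.
C_C = (C_{A0}−C_A)−C_B = 0.2951 mol/L; S̃_{B/C} = 2.740/0.2951 = 9.29.

9.29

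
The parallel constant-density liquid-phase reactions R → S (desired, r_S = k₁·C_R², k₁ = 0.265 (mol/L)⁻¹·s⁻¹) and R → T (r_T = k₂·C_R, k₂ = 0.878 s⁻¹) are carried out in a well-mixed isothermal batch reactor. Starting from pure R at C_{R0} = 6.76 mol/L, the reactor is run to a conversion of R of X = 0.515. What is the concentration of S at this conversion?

C_R = C_{R0}(1−X) = 3.279 mol/L.
Along a PFR/batch, dC_T/dC_R = −r_T/(r_S+r_T) = −k₂/(k₂+k₁·C_R).
Integrating from C_{R0} to C_R: C_T = (0.878/0.265)·ln[(0.878+0.265·6.76)/(0.878+0.265·3.28)] = 3.313·ln(2.669/1.747) = 1.405 mol/L.
Then C_S = (C_{R0}−C_R) − C_T = 3.481 − 1.405 = 2.076 mol/L.

2.08 mol/L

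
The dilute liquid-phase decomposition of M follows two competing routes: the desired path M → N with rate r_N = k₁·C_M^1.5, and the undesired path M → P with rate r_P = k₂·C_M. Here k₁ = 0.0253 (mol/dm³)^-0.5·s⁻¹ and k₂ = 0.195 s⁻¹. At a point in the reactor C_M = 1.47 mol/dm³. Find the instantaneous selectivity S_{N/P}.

0.157

S_{N/P} = r_N/r_P = (k₁·C_M^1.5)/(k₂·C_M) = (k₁/k₂)·C_M^0.5.
= (0.0253×1.470^1.5) / (0.195×1.470) = 0.04509/0.2867 = 0.157.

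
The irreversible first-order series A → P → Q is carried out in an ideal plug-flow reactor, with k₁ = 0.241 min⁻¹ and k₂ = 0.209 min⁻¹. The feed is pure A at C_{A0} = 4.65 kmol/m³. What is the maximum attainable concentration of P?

1.83 kmol/m³

Evaluating C_P at τ_opt = ln(k₂/k₁)/(k₂−k₁) gives C_{P,max}/C_{A0} = (k₁/k₂)^[k₂/(k₂−k₁)].
= (0.241/0.209)^(0.209/(0.209−0.241)) = (1.153)^(-6.531) = 0.3944.
C_{P,max} = 0.3944×4.65 = 1.83 kmol/m³.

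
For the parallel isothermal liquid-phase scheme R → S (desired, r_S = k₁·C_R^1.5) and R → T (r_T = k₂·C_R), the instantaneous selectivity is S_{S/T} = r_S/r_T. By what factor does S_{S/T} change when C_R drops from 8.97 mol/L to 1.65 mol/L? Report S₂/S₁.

0.429

S_{S/T} = (k₁/k₂)·C_R^0.5, so S₂/S₁ = (C_{R,2}/C_{R,1})^0.5.
= (1.65/8.97)^0.5 = (0.1839)^0.5 = 0.429.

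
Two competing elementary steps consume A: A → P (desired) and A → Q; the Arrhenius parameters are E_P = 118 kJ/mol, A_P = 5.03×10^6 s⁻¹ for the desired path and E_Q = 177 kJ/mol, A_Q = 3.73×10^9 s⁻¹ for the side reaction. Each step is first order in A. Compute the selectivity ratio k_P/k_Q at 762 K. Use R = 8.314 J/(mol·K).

Since both paths have the same order in A, the concentration cancels and S_{P/Q} = k_P/k_Q = (A_P/A_Q)·exp[(E_Q−E_P)/(RT)].
(E_Q−E_P)/(RT) = (177−118)×10³/(8.314×762) = 59000/6335 = 9.313.
k_P/k_Q = (5.03×10^6/3.73×10^9)·exp(9.313) = 0.001349 × 11081 = 14.9.

14.9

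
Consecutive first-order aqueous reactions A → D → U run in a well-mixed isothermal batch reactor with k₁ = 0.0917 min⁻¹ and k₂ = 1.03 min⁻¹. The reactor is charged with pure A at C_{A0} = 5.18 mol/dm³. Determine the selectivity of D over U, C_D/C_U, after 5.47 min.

0.175

For first-order series with pure A initially, C_D(t) = k₁C_{A0}/(k₂−k₁)·(e^(−k₁t) − e^(−k₂t)).
e^(−k₁t) = e^(−0.0917×5.47) = e^(−0.5016) = 0.6056; e^(−k₂t) = e^(−5.634) = 0.003574.
C_D = 0.0917×5.18/(1.03−0.0917) × (0.6056−0.003574) = 0.5062×0.6020 = 0.3048 mol/dm³.
C_A = C_{A0}e^(−k₁t) = 3.137 mol/dm³, so C_U = C_{A0}−C_A−C_D = 1.738 mol/dm³; C_D/C_U = 0.175.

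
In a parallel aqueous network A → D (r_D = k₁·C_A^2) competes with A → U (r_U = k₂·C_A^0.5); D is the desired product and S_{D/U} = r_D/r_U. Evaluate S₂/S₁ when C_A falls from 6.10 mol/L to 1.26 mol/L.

0.0939

S_{D/U} = (k₁/k₂)·C_A^1.5, so S₂/S₁ = (C_{A,2}/C_{A,1})^1.5.
= (1.26/6.10)^1.5 = (0.2066)^1.5 = 0.0939.
Selectivity toward D falls as C_A falls — high-concentration operation is favoured.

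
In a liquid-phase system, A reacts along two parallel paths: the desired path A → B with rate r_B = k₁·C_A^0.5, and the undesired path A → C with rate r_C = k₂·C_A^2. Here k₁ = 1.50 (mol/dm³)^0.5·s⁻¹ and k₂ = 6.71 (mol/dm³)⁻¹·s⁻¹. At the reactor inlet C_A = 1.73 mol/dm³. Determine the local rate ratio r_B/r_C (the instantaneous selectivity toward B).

S_{B/C} = r_B/r_C = (k₁·C_A^0.5)/(k₂·C_A^2) = (k₁/k₂)·C_A^-1.5.
= (1.50×1.730^0.5) / (6.71×1.730^2) = 1.973/20.08 = 0.0982.
The undesired path is higher order in A, so low C_A (CSTR or dilute feed) favours B.

0.0982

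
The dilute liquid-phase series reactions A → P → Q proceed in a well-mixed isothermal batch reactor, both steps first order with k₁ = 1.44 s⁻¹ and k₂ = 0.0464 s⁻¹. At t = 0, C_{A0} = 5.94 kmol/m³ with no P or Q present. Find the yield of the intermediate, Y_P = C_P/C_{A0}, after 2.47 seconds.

The intermediate concentration in a first-order A→B→C sequence is C_P = k₁C_{A0}(e^(−k₁t) − e^(−k₂t))/(k₂−k₁).
e^(−k₁t) = e^(−1.44×2.47) = e^(−3.557) = 0.02853; e^(−k₂t) = e^(−0.1146) = 0.8917.
C_P = 1.44×5.94/(0.0464−1.44) × (0.02853−0.8917) = (-6.138)×(-0.8632) = 5.298 kmol/m³.
Y_P = C_P/C_{A0} = 5.298/5.94 = 0.892.

0.892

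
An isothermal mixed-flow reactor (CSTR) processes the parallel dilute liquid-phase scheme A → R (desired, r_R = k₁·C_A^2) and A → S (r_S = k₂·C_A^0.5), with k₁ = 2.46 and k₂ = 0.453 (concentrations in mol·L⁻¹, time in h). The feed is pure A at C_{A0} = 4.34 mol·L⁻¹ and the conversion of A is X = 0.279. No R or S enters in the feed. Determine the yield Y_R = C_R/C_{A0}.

Exit C_A = C_{A0}(1−X) = 4.34×0.721 = 3.129 mol·L⁻¹.
Rates in a CSTR are evaluated at the outlet concentration: r_R = 2.46×3.129^2 = 24.09, r_S = 0.453×3.129^0.5 = 0.8013.
Fraction of consumed A going to R: r_R/(r_R+r_S) = 0.9678.
C_R = 0.9678·C_{A0}·X = 0.9678×4.34×0.279 = 1.17 mol·L⁻¹; Y_R = C_R/C_{A0} = 0.270.

0.270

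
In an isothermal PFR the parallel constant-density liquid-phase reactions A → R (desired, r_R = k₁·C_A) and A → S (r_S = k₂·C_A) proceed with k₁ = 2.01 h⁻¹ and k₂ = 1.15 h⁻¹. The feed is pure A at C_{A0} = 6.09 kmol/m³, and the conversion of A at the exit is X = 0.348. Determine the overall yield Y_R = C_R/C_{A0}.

C_A = C_{A0}(1−X) = 3.971 kmol/m³.
Both paths are first order in A, so the instantaneous fraction to R is constant: dC_R/d(−C_A) = k₁/(k₁+k₂) = 0.6361.
C_R = 0.6361·(C_{A0}−C_A) = 0.6361×2.119 = 1.35 kmol/m³.
Y_R = C_R/C_{A0} = 1.348/6.09 = 0.221.

0.221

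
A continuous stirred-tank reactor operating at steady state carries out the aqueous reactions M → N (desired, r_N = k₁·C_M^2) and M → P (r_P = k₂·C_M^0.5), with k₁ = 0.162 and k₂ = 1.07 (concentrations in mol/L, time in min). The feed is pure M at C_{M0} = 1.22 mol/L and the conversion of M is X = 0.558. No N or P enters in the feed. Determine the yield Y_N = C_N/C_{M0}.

0.0316

Exit C_M = C_{M0}(1−X) = 1.22×0.442 = 0.5392 mol/L.
In a CSTR the entire volume is at exit conditions, so r_N = 0.162×0.5392^2 = 0.04711 and r_P = 1.07×0.5392^0.5 = 0.7857.
Fraction of consumed M going to N: r_N/(r_N+r_P) = 0.05656.
C_N = 0.05656·C_{M0}·X = 0.05656×1.22×0.558 = 0.0385 mol/L; Y_N = C_N/C_{M0} = 0.0316.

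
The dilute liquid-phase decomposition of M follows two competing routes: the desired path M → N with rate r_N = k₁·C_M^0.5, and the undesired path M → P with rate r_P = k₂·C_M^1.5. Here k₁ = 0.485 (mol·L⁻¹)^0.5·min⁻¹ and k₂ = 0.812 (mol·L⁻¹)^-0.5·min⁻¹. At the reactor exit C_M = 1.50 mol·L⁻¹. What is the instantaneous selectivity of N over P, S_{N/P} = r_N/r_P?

0.398

S_{N/P} = r_N/r_P = (k₁·C_M^0.5)/(k₂·C_M^1.5) = (k₁/k₂)·C_M⁻¹.
= (0.485×1.500^0.5) / (0.812×1.500^1.5) = 0.5940/1.492 = 0.398.
The undesired path is higher order in M, so low C_M (CSTR or dilute feed) favours N.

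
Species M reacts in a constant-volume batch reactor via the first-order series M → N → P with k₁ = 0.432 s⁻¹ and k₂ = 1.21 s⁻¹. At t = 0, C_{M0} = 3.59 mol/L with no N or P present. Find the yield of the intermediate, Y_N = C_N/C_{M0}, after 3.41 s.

0.118

For first-order series with pure M initially, C_N(t) = k₁C_{M0}/(k₂−k₁)·(e^(−k₁t) − e^(−k₂t)).
e^(−k₁t) = e^(−0.432×3.41) = e^(−1.473) = 0.2292; e^(−k₂t) = e^(−4.126) = 0.01615.
C_N = 0.432×3.59/(1.21−0.432) × (0.2292−0.01615) = 1.993×0.2131 = 0.4247 mol/L.
Y_N = C_N/C_{M0} = 0.4247/3.59 = 0.118.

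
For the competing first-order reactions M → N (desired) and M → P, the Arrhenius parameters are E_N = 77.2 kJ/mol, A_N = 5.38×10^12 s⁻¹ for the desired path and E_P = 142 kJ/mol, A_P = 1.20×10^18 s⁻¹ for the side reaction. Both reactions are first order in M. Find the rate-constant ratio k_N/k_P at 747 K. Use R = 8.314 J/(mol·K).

0.152

Since both paths have the same order in M, the concentration cancels and S_{N/P} = k_N/k_P = (A_N/A_P)·exp[(E_P−E_N)/(RT)].
(E_P−E_N)/(RT) = (142−77.2)×10³/(8.314×747) = 64800/6211 = 10.43.
k_N/k_P = (5.38×10^12/1.20×10^18)·exp(10.43) = 4.483×10^-6 × 33991 = 0.152.
Since E_N < E_P, lowering the temperature improves selectivity toward N.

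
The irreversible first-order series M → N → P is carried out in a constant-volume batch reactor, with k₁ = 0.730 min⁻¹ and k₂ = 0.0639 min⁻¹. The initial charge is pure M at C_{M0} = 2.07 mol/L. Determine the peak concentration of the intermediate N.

For a first-order series the maximum intermediate yield is C_{N,max}/C_{M0} = (k₁/k₂)^[k₂/(k₂−k₁)].
= (0.730/0.0639)^(0.0639/(0.0639−0.730)) = (11.42)^(-0.09593) = 0.7916.
C_{N,max} = 0.7916×2.07 = 1.64 mol/L.

1.64 mol/L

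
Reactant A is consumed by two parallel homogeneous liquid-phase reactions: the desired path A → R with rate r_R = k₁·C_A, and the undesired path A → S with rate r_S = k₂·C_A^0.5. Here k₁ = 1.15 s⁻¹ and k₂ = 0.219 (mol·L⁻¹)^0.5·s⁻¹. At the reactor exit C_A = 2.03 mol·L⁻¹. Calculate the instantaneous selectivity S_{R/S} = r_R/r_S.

7.48

S_{R/S} = r_R/r_S = (k₁·C_A)/(k₂·C_A^0.5) = (k₁/k₂)·C_A^0.5.
= (1.15×2.030) / (0.219×2.030^0.5) = 2.334/0.3120 = 7.48.
Since the desired path is higher order in A, keeping C_A high (PFR or concentrated feed) favours R.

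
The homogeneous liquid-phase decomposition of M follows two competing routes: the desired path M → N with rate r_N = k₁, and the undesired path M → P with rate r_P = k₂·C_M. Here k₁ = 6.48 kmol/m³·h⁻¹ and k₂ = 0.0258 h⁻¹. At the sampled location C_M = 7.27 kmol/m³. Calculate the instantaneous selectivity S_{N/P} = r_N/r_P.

S_{N/P} = r_N/r_P = (k₁)/(k₂·C_M) = (k₁/k₂)·C_M⁻¹.
= (6.48) / (0.0258×7.270) = 6.480/0.1876 = 34.5.
The undesired path is higher order in M, so low C_M (CSTR or dilute feed) favours N.

34.5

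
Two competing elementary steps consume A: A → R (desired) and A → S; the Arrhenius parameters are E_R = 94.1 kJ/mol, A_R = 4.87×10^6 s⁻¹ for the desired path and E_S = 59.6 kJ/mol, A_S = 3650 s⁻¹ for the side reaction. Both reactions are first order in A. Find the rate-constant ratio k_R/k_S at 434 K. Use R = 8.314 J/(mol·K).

With equal orders, S_{R/S} = k_R/k_S = (A_R/A_S)·exp[(E_S−E_R)/(RT)].
(E_S−E_R)/(RT) = (59.6−94.1)×10³/(8.314×434) = -34500/3608 = -9.561.
k_R/k_S = (4.87×10^6/3650)·exp(-9.561) = 1334 × 7.040×10^-5 = 0.0939.
Since E_R > E_S, raising the temperature improves selectivity toward R.

0.0939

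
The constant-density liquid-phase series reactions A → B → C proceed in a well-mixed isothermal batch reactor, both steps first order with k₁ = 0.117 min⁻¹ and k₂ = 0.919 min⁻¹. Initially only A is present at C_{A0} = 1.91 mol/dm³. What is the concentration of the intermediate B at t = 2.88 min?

0.179 mol/dm³

For first-order series with pure A initially, C_B(t) = k₁C_{A0}/(k₂−k₁)·(e^(−k₁t) − e^(−k₂t)).
e^(−k₁t) = e^(−0.117×2.88) = e^(−0.3370) = 0.7139; e^(−k₂t) = e^(−2.647) = 0.07088.
C_B = 0.117×1.91/(0.919−0.117) × (0.7139−0.07088) = 0.2786×0.6431 = 0.1792 mol/dm³.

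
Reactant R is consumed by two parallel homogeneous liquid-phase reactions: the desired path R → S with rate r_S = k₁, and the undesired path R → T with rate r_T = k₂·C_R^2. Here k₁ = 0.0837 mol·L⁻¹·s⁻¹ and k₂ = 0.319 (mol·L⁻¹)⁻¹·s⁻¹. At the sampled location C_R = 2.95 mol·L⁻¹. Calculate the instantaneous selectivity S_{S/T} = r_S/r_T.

S_{S/T} = r_S/r_T = (k₁)/(k₂·C_R^2) = (k₁/k₂)·C_R^-2.
= (0.0837) / (0.319×2.950^2) = 0.08370/2.776 = 0.0302.

0.0302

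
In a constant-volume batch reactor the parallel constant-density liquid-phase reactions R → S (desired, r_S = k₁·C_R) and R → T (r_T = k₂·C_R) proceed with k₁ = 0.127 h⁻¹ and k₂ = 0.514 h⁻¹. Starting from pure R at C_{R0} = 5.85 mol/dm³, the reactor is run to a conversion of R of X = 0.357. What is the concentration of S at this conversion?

C_R = C_{R0}(1−X) = 3.762 mol/dm³.
Both paths are first order in R, so the instantaneous fraction to S is constant: dC_S/d(−C_R) = k₁/(k₁+k₂) = 0.1981.
C_S = 0.1981·(C_{R0}−C_R) = 0.1981×2.088 = 0.414 mol/dm³.

0.414 mol/dm³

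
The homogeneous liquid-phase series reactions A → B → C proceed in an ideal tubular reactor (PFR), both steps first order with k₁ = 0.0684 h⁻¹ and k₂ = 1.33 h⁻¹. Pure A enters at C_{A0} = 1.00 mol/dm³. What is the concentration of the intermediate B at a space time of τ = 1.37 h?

Solving the coupled first-order balances gives C_B(τ) = [k₁/(k₂−k₁)]·C_{A0}·(e^(−k₁τ) − e^(−k₂τ)).
e^(−k₁τ) = e^(−0.0684×1.37) = e^(−0.09371) = 0.9105; e^(−k₂τ) = e^(−1.822) = 0.1617.
C_B = 0.0684×1.00/(1.33−0.0684) × (0.9105−0.1617) = 0.05422×0.7489 = 0.04060 mol/dm³.

0.0406 mol/dm³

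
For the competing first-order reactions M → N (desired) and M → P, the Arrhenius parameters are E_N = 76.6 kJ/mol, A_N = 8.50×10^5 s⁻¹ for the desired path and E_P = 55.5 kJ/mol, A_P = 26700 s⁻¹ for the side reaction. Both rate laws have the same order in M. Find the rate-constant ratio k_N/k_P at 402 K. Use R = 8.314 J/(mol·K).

0.0577

Since both paths have the same order in M, the concentration cancels and S_{N/P} = k_N/k_P = (A_N/A_P)·exp[(E_P−E_N)/(RT)].
(E_P−E_N)/(RT) = (55.5−76.6)×10³/(8.314×402) = -21100/3342 = -6.313.
k_N/k_P = (8.50×10^5/26700)·exp(-6.313) = 31.84 × 0.001812 = 0.0577.
Since E_N > E_P, raising the temperature improves selectivity toward N.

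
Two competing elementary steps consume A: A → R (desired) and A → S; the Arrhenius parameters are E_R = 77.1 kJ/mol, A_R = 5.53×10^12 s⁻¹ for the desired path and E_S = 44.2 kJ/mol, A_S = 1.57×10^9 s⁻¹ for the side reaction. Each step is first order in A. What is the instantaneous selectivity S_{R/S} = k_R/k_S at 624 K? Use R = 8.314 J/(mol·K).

6.20

Since both paths have the same order in A, the concentration cancels and S_{R/S} = k_R/k_S = (A_R/A_S)·exp[(E_S−E_R)/(RT)].
(E_S−E_R)/(RT) = (44.2−77.1)×10³/(8.314×624) = -32900/5188 = -6.342.
k_R/k_S = (5.53×10^12/1.57×10^9)·exp(-6.342) = 3522 × 0.001761 = 6.20.
Since E_R > E_S, raising the temperature improves selectivity toward R.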